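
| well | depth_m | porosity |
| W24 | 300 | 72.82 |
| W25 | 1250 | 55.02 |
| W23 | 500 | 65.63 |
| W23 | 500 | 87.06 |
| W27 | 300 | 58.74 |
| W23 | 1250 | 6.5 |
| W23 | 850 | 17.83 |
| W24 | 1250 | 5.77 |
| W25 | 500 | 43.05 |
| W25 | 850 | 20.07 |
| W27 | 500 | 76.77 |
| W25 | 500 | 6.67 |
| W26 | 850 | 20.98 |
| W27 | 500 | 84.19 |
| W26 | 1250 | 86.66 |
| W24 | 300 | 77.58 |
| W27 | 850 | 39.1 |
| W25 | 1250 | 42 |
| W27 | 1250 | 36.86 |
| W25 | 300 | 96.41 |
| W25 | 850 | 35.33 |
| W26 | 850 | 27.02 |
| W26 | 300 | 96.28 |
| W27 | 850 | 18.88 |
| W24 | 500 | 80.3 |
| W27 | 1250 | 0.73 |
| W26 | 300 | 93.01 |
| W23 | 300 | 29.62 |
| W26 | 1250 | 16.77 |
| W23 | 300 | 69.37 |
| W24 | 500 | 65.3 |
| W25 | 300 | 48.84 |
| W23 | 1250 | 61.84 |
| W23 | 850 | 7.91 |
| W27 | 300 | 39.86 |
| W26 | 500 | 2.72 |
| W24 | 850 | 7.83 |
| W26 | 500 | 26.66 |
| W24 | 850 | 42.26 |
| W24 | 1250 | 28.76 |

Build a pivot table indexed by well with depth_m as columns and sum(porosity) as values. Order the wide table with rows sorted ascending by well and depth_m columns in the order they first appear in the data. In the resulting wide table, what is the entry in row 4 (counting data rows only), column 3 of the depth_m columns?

29.38

With rows sorted ascending by well, row 4 is well=W26. depth_m columns in first-appearance order: 300, 1250, 500, 850; column 3 is 500.
Long rows with well=W26, depth_m=500: 2.72 + 26.66 = 29.38.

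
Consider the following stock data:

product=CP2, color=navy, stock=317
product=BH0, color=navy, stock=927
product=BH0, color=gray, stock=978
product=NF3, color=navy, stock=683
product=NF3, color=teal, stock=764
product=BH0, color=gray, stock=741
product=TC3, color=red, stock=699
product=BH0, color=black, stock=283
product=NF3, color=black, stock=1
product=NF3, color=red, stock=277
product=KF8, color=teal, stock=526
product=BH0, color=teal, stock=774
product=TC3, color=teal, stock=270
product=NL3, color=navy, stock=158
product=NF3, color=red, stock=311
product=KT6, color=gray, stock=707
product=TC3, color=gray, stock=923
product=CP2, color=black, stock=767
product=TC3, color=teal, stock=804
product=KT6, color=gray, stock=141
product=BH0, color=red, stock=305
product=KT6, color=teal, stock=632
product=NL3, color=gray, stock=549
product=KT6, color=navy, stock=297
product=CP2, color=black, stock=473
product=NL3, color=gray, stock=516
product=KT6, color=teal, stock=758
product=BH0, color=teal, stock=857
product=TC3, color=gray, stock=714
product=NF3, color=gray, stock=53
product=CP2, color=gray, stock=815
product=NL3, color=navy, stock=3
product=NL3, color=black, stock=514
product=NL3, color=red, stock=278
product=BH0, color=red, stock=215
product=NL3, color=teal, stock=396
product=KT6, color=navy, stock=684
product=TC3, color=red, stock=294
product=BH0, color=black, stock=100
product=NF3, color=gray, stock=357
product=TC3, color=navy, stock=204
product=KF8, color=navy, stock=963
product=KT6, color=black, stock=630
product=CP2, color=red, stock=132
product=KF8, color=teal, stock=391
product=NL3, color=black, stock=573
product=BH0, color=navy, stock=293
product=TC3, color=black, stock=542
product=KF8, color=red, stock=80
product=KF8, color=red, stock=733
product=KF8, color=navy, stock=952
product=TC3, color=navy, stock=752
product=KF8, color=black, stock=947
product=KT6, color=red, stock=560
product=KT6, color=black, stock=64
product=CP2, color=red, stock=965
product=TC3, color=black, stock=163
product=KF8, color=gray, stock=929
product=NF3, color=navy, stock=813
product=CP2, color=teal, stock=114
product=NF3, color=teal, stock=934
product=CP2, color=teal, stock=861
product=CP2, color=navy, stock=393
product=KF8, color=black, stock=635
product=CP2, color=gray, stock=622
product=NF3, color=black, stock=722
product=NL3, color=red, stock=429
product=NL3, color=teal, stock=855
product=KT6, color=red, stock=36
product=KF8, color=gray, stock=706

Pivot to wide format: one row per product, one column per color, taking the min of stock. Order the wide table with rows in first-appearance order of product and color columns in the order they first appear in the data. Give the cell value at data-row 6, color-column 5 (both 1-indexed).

514

With rows in first-appearance order of product, row 6 is product=NL3. color columns in first-appearance order: navy, gray, teal, red, black; column 5 is black.
Long rows with product=NL3, color=black: min(514, 573) = 514.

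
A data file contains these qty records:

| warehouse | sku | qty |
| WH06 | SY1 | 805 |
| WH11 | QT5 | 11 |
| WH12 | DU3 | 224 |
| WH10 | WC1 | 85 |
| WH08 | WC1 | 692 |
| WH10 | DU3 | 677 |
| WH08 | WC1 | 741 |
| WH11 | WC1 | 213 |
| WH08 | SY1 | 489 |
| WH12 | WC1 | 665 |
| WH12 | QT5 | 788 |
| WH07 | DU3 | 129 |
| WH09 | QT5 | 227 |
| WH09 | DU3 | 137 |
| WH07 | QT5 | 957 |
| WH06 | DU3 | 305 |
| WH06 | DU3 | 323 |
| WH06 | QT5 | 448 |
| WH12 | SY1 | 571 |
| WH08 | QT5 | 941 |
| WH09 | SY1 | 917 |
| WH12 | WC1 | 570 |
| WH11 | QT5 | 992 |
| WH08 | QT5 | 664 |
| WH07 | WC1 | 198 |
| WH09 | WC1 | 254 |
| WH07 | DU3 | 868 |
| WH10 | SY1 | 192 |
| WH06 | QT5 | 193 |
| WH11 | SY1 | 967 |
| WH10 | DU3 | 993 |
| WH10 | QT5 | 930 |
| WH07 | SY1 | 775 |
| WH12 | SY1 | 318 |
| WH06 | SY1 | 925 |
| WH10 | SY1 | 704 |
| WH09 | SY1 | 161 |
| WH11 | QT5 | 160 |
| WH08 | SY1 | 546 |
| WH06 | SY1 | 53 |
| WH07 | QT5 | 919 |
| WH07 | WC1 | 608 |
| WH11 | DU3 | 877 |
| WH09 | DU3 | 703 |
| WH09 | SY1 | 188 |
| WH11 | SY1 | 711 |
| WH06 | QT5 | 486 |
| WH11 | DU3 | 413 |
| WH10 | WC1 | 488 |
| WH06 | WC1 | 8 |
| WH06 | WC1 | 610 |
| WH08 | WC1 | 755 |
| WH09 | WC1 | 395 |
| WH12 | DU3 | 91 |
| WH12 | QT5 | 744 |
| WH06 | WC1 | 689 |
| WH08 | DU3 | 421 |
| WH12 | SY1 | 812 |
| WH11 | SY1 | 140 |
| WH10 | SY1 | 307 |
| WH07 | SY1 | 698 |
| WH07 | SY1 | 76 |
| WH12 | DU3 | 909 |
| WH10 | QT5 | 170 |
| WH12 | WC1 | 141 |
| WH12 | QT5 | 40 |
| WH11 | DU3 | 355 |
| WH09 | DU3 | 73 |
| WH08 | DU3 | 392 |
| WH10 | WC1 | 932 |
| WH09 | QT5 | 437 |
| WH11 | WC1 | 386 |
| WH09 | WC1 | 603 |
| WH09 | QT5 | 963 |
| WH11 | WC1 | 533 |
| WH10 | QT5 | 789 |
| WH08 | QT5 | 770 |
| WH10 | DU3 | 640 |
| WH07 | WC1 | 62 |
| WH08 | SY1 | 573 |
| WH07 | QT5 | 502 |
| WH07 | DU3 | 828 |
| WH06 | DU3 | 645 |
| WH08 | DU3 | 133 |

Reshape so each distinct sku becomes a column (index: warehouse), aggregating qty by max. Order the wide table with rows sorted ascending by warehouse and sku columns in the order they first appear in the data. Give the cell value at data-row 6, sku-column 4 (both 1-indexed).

With rows sorted ascending by warehouse, row 6 is warehouse=WH11. sku columns in first-appearance order: SY1, QT5, DU3, WC1; column 4 is WC1.
Long rows with warehouse=WH11, sku=WC1: max(213, 386, 533) = 533.

533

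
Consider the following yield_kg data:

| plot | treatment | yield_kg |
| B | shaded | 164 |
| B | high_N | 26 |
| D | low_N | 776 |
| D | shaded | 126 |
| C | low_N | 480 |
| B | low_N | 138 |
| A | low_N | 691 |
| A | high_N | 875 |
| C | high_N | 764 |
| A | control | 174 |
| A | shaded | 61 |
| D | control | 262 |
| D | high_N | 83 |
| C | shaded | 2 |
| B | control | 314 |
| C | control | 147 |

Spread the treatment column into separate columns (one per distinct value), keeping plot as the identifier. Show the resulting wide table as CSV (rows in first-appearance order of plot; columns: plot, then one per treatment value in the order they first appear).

Columns: plot plus the 4 distinct treatment values (shaded, high_N, low_N, control).
For example, row B column shaded takes yield_kg=164 from the long row (B, shaded).

plot,shaded,high_N,low_N,control
B,164,26,138,314
D,126,83,776,262
C,2,764,480,147
A,61,875,691,174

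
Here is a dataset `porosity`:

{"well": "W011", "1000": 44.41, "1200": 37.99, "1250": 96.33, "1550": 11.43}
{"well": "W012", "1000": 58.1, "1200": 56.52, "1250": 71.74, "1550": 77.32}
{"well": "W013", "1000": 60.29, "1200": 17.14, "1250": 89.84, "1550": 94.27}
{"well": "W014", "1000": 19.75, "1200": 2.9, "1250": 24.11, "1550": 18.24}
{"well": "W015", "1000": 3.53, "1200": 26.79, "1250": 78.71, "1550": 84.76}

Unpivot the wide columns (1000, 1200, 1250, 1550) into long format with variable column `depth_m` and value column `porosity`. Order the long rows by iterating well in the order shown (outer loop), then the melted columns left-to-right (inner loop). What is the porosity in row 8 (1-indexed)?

77.32

20 rows total (5 × 4). Row 8: index ⌊(8-1)/4⌋ = 1 into well → W012; (8-1) mod 4 = 3 into the melted columns → 1550.
So row 8 is (W012, 1550, 77.32); porosity = 77.32.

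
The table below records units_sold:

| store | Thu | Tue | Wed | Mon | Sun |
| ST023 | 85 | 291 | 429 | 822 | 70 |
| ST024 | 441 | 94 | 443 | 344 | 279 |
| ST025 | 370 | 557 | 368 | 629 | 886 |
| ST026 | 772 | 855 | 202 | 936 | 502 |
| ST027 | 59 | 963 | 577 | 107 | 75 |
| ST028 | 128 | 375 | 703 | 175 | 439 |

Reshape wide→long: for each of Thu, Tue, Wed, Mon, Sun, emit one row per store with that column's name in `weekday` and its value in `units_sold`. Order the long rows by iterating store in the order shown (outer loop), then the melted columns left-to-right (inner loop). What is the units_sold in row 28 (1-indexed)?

30 rows total (6 × 5). Row 28: index ⌊(28-1)/5⌋ = 5 into store → ST028; (28-1) mod 5 = 2 into the melted columns → Wed.
So row 28 is (ST028, Wed, 703); units_sold = 703.

703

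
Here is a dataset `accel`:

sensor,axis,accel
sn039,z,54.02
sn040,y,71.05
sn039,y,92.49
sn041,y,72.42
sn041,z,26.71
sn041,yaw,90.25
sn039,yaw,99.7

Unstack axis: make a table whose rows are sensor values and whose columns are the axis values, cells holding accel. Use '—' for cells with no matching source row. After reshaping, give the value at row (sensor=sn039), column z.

54.02

The long row with sensor=sn039, axis=z has accel=54.02.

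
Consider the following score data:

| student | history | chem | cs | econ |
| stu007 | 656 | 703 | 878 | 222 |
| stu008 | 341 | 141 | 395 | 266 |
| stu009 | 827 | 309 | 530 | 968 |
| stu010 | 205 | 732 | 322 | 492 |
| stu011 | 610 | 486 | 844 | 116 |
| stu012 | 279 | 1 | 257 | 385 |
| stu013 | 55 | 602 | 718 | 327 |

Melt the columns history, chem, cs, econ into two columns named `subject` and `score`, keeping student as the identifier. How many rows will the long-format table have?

7 student values × 4 melted columns = 28 rows.

28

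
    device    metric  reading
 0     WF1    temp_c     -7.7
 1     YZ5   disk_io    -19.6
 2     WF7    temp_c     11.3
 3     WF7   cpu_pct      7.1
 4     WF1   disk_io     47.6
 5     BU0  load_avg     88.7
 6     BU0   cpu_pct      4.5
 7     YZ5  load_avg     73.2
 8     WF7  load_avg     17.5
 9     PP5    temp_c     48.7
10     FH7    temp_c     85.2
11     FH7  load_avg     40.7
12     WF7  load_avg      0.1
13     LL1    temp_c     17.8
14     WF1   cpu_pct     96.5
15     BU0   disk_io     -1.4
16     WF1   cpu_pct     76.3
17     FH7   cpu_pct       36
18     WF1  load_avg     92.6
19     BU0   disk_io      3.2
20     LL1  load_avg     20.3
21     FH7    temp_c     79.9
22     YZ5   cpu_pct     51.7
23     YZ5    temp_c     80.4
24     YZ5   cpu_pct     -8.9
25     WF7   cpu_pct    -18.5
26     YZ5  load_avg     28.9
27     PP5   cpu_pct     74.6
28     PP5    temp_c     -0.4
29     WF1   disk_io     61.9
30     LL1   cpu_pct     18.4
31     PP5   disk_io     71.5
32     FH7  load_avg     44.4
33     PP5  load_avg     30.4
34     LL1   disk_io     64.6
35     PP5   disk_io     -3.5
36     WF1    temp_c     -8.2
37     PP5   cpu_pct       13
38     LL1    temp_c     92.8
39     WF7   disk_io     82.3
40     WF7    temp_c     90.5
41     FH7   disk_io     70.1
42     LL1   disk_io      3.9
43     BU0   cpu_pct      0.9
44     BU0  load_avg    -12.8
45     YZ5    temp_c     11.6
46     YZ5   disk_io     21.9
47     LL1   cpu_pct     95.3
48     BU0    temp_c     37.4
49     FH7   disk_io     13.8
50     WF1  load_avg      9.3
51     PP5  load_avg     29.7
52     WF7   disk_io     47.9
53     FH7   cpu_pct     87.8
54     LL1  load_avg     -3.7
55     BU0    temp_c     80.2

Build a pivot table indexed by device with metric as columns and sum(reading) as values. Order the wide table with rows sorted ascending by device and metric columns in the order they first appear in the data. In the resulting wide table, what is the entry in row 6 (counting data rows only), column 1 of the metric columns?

101.8

With rows sorted ascending by device, row 6 is device=WF7. metric columns in first-appearance order: temp_c, disk_io, cpu_pct, load_avg; column 1 is temp_c.
Long rows with device=WF7, metric=temp_c: 11.3 + 90.5 = 101.8.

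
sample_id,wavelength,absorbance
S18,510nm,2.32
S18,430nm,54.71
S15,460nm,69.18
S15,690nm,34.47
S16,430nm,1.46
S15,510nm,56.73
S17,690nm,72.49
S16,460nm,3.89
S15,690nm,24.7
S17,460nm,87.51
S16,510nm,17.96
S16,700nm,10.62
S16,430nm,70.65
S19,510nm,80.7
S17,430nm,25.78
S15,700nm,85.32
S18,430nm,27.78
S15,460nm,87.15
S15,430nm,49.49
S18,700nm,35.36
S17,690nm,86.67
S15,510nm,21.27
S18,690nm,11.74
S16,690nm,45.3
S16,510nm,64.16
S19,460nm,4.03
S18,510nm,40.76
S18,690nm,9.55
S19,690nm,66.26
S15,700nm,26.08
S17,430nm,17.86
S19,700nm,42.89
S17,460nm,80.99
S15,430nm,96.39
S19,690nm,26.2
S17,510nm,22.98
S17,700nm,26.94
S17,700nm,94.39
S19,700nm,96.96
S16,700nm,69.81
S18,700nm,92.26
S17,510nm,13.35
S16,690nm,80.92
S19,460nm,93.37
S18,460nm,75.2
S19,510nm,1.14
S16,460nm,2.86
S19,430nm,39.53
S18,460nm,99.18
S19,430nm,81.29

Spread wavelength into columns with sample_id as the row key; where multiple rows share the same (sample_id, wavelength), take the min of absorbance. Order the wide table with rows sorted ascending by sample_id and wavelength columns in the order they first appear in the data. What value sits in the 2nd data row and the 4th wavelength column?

With rows sorted ascending by sample_id, row 2 is sample_id=S16. wavelength columns in first-appearance order: 510nm, 430nm, 460nm, 690nm, 700nm; column 4 is 690nm.
Long rows with sample_id=S16, wavelength=690nm: min(45.3, 80.92) = 45.3.

45.3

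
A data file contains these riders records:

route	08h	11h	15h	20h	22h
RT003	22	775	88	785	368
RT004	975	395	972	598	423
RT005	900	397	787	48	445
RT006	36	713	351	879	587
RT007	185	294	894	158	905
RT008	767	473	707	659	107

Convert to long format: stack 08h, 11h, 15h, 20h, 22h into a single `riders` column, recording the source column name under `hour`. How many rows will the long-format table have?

6 route values × 5 melted columns = 30 rows.

30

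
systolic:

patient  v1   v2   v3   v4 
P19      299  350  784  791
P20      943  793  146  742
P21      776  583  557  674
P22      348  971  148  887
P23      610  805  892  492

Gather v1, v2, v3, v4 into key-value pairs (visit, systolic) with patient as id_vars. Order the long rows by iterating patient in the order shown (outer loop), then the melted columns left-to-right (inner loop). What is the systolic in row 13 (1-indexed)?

20 rows total (5 × 4). Row 13: index ⌊(13-1)/4⌋ = 3 into patient → P22; (13-1) mod 4 = 0 into the melted columns → v1.
So row 13 is (P22, v1, 348); systolic = 348.

348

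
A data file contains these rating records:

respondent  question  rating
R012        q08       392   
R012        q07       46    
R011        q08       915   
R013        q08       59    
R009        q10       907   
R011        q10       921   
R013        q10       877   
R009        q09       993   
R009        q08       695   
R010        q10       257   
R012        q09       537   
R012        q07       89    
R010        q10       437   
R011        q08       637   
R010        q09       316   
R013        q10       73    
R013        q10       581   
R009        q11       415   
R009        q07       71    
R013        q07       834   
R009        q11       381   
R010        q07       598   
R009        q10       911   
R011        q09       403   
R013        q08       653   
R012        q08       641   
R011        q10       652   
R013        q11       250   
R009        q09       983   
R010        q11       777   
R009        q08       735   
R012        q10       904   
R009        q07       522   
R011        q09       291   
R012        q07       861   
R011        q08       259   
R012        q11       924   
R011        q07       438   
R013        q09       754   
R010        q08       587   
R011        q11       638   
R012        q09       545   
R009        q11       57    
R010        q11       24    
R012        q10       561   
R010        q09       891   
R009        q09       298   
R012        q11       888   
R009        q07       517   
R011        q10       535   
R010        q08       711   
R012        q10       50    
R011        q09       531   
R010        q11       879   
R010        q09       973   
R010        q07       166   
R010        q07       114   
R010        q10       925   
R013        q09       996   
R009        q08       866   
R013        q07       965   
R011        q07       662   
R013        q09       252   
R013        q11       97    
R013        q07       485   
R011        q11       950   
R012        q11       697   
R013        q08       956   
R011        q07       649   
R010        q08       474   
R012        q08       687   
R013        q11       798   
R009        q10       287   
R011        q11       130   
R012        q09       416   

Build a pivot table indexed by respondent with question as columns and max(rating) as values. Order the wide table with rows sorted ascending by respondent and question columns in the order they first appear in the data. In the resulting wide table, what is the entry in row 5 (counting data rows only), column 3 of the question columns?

With rows sorted ascending by respondent, row 5 is respondent=R013. question columns in first-appearance order: q08, q07, q10, q09, q11; column 3 is q10.
Long rows with respondent=R013, question=q10: max(877, 73, 581) = 877.

877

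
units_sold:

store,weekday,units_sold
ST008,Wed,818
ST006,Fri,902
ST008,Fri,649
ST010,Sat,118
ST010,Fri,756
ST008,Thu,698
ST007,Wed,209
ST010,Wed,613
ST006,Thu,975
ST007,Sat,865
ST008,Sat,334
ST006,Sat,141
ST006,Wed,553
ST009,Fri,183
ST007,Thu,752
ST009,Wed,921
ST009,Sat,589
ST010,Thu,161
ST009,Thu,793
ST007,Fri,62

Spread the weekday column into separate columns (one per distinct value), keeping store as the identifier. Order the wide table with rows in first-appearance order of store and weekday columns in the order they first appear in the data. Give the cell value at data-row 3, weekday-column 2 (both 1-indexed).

With rows in first-appearance order of store, row 3 is store=ST010. weekday columns in first-appearance order: Wed, Fri, Sat, Thu; column 2 is Fri.
Long rows with store=ST010, weekday=Fri: units_sold = 756.

756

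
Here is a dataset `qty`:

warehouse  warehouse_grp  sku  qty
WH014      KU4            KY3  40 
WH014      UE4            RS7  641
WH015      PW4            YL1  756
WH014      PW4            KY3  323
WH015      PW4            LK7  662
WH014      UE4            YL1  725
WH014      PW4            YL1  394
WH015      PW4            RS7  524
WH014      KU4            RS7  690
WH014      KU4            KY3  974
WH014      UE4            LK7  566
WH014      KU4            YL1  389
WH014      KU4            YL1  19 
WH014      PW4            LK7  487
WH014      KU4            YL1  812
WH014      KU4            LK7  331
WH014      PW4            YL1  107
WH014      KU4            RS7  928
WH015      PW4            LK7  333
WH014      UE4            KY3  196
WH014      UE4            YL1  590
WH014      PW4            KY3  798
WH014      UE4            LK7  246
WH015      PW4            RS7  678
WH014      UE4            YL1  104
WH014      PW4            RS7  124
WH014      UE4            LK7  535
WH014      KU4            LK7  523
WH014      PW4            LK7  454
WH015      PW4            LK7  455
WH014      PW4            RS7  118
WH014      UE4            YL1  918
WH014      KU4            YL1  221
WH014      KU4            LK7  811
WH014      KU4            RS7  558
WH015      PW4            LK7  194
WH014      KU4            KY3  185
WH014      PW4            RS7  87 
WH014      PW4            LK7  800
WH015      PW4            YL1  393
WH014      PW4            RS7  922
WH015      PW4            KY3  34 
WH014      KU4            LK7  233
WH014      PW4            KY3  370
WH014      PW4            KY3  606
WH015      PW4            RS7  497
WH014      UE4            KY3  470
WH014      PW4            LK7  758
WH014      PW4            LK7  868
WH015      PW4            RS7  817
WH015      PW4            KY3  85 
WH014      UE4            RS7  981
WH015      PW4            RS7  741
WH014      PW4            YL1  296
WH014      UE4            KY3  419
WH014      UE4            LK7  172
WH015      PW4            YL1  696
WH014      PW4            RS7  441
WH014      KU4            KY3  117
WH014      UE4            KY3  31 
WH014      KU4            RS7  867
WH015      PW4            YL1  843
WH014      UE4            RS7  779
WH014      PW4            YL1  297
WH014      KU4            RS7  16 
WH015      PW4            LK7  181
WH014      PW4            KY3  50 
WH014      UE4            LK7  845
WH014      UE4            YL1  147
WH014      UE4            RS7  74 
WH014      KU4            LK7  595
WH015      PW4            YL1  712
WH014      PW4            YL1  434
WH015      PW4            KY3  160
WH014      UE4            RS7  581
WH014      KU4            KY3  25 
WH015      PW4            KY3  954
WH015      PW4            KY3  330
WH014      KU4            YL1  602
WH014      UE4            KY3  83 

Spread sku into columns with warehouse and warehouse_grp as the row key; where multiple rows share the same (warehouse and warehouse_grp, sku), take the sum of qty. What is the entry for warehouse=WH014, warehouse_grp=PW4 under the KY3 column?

Rows with warehouse=WH014, warehouse_grp=PW4 and sku=KY3: qty values are 323, 798, 370, 606, 50.
323 + 798 + 370 + 606 + 50 = 2147.

2147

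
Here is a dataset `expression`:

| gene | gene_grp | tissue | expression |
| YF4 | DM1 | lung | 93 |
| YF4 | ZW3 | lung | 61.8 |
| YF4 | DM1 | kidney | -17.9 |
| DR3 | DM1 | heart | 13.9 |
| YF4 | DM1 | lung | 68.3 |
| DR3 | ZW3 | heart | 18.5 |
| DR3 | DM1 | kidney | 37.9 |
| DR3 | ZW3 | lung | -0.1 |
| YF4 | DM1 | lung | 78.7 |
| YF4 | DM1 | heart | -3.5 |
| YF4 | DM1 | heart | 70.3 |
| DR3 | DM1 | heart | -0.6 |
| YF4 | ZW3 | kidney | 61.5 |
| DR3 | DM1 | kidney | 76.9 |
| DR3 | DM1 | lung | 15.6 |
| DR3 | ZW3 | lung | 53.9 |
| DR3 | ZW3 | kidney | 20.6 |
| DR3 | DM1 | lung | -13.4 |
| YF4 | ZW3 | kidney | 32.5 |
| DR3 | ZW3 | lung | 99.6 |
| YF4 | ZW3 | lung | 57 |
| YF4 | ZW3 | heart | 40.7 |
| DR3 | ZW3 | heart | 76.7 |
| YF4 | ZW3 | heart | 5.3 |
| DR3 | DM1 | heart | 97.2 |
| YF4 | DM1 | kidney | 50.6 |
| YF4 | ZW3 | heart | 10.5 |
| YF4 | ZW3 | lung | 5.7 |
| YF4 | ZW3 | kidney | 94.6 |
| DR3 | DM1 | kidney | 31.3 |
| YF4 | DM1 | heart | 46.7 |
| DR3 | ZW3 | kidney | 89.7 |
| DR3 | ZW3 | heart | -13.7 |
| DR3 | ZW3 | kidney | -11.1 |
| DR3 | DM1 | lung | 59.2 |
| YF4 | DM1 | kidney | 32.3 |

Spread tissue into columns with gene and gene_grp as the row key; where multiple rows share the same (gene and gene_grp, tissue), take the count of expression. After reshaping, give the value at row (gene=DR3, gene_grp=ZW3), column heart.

3

Rows with gene=DR3, gene_grp=ZW3 and tissue=heart: expression values are 18.5, 76.7, -13.7.
3 rows match — count = 3.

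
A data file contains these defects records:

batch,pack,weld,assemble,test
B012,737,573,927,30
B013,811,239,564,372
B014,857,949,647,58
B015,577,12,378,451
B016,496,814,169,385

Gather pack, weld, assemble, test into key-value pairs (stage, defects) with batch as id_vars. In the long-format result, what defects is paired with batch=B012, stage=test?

Unpivoting turns each (batch, wide-column) pair into one long row.
The wide cell at row B012, column test holds 30, so the long row (B012, test) has defects=30.

30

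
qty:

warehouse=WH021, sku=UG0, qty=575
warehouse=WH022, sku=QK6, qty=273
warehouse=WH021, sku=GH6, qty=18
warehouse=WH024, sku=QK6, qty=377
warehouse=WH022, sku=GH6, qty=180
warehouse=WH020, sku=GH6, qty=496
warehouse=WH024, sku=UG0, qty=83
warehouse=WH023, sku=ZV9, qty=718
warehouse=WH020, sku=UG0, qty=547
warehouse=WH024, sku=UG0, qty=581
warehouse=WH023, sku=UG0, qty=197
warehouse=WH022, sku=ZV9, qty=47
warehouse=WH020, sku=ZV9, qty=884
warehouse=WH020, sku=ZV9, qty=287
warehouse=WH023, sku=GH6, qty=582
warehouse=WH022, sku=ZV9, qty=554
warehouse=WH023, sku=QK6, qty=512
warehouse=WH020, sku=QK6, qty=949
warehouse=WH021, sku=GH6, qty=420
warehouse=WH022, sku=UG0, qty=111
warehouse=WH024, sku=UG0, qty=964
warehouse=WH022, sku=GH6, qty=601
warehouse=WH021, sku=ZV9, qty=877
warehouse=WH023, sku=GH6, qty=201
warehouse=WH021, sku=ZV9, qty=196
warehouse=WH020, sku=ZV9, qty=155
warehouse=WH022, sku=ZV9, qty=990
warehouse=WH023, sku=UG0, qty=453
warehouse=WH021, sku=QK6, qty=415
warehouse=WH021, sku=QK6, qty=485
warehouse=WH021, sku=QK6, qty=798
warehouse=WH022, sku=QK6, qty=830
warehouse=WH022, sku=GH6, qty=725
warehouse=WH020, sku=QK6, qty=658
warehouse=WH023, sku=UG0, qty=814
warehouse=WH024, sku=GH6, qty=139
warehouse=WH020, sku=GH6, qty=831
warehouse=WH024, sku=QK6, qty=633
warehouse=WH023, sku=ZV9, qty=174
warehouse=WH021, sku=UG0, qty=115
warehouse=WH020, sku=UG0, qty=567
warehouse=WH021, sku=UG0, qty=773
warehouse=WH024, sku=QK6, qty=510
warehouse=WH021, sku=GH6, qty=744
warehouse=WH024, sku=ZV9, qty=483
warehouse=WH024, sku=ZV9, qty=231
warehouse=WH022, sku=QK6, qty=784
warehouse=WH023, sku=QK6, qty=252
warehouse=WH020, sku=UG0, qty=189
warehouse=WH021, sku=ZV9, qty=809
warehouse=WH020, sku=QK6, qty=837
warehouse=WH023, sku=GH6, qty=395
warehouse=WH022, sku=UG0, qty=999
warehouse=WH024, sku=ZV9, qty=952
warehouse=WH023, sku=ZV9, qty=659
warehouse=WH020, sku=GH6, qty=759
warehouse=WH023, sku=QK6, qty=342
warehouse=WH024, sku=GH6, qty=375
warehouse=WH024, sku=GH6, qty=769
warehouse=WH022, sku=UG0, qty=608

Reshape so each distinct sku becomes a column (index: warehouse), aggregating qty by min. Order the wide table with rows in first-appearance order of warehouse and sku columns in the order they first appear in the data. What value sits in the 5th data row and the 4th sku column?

174

With rows in first-appearance order of warehouse, row 5 is warehouse=WH023. sku columns in first-appearance order: UG0, QK6, GH6, ZV9; column 4 is ZV9.
Long rows with warehouse=WH023, sku=ZV9: min(718, 174, 659) = 174.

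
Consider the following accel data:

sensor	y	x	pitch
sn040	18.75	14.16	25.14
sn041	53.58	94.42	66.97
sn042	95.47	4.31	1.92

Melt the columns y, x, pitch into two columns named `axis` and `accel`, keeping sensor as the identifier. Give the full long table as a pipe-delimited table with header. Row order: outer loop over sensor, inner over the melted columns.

Each (sensor, column) pair becomes one row: 3 × 3 = 9 rows.
For example, (sn040, y) → accel=18.75.

| sensor | axis | accel |
| sn040 | y | 18.75 |
| sn040 | x | 14.16 |
| sn040 | pitch | 25.14 |
| sn041 | y | 53.58 |
| sn041 | x | 94.42 |
| sn041 | pitch | 66.97 |
| sn042 | y | 95.47 |
| sn042 | x | 4.31 |
| sn042 | pitch | 1.92 |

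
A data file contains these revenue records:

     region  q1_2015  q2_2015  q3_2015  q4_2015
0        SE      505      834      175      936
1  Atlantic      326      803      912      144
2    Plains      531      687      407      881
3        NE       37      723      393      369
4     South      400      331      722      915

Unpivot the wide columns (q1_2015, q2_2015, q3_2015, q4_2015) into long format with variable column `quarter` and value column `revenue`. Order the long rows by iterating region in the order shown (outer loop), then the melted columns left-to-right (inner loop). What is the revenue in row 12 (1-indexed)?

881

20 rows total (5 × 4). Row 12: index ⌊(12-1)/4⌋ = 2 into region → Plains; (12-1) mod 4 = 3 into the melted columns → q4_2015.
So row 12 is (Plains, q4_2015, 881); revenue = 881.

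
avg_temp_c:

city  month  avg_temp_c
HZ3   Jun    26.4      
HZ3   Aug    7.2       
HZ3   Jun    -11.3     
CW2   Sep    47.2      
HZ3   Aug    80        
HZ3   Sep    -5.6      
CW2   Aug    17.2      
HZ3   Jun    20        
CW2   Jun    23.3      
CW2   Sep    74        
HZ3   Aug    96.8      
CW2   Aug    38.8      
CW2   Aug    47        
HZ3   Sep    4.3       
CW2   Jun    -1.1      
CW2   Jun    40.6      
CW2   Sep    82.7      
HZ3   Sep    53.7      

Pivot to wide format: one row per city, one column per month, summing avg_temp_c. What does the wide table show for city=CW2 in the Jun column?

Rows with city=CW2 and month=Jun: avg_temp_c values are 23.3, -1.1, 40.6.
23.3 + -1.1 + 40.6 = 62.8.

62.8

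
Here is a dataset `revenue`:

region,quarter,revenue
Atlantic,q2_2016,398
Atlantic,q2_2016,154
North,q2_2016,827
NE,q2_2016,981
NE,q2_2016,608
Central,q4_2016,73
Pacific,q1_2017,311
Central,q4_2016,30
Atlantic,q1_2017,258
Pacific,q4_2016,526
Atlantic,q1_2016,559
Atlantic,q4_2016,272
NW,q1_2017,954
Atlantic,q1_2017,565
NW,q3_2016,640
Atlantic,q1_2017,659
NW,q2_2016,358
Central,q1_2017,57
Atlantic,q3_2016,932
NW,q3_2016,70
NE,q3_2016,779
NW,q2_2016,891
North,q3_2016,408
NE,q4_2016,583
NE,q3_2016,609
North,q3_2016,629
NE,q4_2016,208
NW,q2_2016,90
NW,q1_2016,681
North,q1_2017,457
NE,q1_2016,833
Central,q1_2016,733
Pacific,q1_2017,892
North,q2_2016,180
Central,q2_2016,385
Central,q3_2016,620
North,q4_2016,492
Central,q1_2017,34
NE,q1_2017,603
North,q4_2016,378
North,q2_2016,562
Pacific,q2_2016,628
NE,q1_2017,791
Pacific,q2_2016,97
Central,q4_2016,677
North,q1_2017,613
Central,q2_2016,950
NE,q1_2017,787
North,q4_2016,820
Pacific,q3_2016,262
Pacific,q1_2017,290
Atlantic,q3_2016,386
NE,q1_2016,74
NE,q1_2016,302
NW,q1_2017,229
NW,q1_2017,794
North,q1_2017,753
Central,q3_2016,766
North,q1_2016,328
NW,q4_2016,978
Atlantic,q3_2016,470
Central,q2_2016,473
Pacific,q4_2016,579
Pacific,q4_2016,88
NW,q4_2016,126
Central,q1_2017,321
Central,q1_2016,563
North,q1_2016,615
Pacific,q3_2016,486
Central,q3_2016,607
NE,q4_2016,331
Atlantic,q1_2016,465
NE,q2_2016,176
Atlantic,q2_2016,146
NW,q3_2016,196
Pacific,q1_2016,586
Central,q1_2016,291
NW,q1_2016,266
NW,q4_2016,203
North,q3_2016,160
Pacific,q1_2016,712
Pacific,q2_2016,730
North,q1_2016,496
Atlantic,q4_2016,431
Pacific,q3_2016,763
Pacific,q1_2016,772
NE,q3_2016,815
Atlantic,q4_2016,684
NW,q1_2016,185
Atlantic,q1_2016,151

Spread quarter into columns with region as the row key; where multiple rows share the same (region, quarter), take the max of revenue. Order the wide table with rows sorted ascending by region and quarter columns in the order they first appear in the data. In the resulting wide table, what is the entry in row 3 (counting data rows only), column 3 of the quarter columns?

With rows sorted ascending by region, row 3 is region=NE. quarter columns in first-appearance order: q2_2016, q4_2016, q1_2017, q1_2016, q3_2016; column 3 is q1_2017.
Long rows with region=NE, quarter=q1_2017: max(603, 791, 787) = 791.

791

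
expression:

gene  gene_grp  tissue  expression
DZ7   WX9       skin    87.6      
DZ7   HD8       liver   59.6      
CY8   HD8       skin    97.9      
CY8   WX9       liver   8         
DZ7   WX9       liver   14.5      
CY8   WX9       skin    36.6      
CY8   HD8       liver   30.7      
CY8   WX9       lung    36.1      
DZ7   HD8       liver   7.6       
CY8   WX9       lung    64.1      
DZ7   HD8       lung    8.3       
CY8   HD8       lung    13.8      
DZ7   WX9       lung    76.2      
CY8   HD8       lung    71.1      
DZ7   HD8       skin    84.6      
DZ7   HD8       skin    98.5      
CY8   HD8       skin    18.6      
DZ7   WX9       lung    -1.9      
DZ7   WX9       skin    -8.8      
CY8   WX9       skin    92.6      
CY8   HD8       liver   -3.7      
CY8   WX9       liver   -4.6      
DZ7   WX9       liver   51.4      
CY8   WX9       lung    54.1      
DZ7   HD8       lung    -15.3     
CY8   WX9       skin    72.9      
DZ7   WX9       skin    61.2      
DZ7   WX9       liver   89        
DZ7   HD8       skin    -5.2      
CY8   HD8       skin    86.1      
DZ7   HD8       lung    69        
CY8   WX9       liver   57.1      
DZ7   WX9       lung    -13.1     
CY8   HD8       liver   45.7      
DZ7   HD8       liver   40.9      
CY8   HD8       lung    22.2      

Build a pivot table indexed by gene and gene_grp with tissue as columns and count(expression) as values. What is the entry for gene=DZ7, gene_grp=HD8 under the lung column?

Rows with gene=DZ7, gene_grp=HD8 and tissue=lung: expression values are 8.3, -15.3, 69.
3 rows match — count = 3.

3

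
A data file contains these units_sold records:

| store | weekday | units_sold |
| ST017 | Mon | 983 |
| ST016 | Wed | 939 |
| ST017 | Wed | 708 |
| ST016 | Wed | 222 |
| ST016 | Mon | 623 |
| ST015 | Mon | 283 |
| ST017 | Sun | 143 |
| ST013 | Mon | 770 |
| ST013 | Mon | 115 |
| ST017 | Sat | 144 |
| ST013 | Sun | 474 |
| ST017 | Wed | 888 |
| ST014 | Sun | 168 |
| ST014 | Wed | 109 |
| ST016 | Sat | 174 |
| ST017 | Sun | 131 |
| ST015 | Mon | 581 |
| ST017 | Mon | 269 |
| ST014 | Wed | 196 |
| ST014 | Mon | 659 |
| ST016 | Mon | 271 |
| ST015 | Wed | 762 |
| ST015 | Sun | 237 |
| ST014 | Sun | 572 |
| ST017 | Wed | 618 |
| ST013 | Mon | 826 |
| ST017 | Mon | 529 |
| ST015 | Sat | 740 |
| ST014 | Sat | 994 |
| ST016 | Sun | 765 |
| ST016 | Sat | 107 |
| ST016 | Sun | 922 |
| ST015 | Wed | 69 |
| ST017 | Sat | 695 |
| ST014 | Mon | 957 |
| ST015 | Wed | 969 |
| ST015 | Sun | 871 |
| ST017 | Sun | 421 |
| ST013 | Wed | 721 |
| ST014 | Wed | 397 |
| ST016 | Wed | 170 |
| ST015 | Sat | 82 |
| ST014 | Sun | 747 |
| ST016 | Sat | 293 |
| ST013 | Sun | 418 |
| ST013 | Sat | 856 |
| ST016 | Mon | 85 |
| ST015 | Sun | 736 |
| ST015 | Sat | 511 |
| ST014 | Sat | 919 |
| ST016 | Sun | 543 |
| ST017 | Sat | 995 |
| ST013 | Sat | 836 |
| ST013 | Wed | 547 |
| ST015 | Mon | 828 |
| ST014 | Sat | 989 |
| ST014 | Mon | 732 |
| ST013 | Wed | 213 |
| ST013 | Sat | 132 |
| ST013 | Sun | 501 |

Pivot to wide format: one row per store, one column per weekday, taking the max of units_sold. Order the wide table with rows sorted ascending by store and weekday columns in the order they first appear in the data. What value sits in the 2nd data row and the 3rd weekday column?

747

With rows sorted ascending by store, row 2 is store=ST014. weekday columns in first-appearance order: Mon, Wed, Sun, Sat; column 3 is Sun.
Long rows with store=ST014, weekday=Sun: max(168, 572, 747) = 747.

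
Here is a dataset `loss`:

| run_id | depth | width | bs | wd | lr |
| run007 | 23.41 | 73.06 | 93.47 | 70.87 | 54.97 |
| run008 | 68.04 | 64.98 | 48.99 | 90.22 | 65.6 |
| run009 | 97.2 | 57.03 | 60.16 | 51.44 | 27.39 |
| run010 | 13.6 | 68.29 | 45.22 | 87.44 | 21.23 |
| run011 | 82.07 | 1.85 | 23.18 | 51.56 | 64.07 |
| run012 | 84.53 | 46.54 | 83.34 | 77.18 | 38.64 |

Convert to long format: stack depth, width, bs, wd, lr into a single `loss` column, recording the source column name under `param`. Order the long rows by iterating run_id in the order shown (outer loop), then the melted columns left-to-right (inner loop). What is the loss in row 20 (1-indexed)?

21.23

30 rows total (6 × 5). Row 20: index ⌊(20-1)/5⌋ = 3 into run_id → run010; (20-1) mod 5 = 4 into the melted columns → lr.
So row 20 is (run010, lr, 21.23); loss = 21.23.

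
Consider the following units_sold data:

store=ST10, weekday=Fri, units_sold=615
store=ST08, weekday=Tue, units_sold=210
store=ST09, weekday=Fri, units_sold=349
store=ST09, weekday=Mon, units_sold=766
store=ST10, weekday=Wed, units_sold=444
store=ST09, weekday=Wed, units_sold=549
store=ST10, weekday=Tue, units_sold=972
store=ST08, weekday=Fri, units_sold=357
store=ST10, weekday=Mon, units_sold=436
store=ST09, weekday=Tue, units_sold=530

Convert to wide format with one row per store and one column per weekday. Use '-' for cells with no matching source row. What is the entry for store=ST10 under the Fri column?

615

The long row with store=ST10, weekday=Fri has units_sold=615.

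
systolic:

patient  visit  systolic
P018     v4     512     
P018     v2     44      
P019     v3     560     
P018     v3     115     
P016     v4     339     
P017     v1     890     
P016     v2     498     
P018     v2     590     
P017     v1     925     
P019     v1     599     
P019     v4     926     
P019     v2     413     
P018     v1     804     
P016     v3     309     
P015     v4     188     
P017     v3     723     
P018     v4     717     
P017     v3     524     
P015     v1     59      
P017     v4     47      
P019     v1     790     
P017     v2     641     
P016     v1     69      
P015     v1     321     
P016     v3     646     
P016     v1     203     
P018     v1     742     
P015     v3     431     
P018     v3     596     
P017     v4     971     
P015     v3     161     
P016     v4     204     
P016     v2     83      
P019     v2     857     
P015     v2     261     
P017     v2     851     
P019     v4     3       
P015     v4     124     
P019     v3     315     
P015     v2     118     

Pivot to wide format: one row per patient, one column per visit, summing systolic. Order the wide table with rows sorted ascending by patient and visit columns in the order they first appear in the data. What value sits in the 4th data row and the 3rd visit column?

711

With rows sorted ascending by patient, row 4 is patient=P018. visit columns in first-appearance order: v4, v2, v3, v1; column 3 is v3.
Long rows with patient=P018, visit=v3: 115 + 596 = 711.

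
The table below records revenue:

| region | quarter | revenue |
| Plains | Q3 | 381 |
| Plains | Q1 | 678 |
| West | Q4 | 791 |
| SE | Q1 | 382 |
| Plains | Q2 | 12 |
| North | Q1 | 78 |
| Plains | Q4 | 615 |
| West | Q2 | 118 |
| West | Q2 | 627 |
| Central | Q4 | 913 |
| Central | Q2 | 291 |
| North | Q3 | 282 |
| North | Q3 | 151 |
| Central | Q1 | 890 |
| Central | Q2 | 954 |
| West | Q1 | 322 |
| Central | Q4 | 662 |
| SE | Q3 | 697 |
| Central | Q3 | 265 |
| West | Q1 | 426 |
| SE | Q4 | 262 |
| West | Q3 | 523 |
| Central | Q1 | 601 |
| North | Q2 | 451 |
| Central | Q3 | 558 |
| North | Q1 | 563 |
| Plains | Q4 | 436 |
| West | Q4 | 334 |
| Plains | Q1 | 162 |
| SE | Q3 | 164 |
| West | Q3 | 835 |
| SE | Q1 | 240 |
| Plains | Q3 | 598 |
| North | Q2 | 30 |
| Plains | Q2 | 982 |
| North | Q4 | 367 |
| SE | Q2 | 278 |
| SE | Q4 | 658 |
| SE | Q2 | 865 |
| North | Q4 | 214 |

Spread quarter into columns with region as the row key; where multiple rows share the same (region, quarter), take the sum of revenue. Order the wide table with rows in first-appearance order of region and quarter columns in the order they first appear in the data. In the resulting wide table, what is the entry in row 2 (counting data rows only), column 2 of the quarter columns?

748

With rows in first-appearance order of region, row 2 is region=West. quarter columns in first-appearance order: Q3, Q1, Q4, Q2; column 2 is Q1.
Long rows with region=West, quarter=Q1: 322 + 426 = 748.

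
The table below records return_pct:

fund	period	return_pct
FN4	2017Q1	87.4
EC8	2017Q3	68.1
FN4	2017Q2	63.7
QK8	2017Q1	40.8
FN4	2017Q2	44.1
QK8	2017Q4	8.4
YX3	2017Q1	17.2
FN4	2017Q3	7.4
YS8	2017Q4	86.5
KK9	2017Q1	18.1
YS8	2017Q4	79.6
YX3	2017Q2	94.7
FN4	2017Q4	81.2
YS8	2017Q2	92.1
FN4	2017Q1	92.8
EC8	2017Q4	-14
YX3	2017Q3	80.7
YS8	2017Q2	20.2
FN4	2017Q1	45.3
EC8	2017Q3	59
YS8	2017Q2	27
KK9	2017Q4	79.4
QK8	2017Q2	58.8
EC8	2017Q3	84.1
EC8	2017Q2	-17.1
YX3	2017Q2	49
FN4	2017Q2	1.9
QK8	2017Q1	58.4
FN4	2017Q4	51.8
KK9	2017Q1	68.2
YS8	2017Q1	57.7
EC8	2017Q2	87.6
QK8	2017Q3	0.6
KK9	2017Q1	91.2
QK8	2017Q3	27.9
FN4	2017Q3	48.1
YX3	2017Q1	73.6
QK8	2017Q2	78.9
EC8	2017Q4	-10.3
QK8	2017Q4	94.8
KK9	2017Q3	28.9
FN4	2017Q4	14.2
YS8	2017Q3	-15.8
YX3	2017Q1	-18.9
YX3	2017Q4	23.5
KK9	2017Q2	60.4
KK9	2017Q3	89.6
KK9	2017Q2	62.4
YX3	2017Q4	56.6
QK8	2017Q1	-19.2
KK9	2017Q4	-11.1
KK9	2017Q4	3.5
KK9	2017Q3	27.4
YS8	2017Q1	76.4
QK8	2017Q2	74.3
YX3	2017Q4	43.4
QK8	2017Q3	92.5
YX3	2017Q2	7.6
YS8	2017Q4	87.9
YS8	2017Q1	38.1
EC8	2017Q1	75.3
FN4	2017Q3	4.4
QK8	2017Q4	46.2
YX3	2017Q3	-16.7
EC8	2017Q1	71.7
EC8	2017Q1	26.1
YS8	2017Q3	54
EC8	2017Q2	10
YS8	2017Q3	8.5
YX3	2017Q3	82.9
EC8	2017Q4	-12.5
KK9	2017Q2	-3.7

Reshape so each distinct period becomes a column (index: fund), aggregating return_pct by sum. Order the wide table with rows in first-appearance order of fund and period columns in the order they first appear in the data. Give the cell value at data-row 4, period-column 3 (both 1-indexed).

With rows in first-appearance order of fund, row 4 is fund=YX3. period columns in first-appearance order: 2017Q1, 2017Q3, 2017Q2, 2017Q4; column 3 is 2017Q2.
Long rows with fund=YX3, period=2017Q2: 94.7 + 49 + 7.6 = 151.3.

151.3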